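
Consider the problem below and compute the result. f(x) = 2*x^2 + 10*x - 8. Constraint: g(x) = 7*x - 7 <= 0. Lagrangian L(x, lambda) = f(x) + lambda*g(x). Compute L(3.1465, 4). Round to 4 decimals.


Step 1: Evaluate f(x).
f(3.1465) = 2*3.1465^2 + 10*3.1465 - 8 = 43.2659
Step 2: Evaluate g(x).
g(3.1465) = 7*3.1465 - 7 = 15.0255
Step 3: Compute Lagrangian.
L = 43.2659 + 4*15.0255 = 103.3679


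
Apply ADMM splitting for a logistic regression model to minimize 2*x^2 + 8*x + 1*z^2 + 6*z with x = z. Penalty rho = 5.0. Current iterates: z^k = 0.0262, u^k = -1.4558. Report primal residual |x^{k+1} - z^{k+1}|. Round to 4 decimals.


ADMM iteration with rho = 5.0, z^k = 0.0262, u^k = -1.4558
Step 1: x-update.
Minimize 2*x^2 + 8*x + (5.0/2)*(x - 0.0262 - 1.4558)^2
FOC: (2*2 + 5.0)*x = -8 + 5.0*(0.0262 + 1.4558)
x^{k+1} = -0.0656
Step 2: z-update.
Minimize 1*z^2 + 6*z + (5.0/2)*(-0.0656 - z - 1.4558)^2
FOC: (2*1 + 5.0)*z = -6 + 5.0*(-0.0656 - 1.4558)
z^{k+1} = -1.9438
Step 3: u-update.
u^{k+1} = -1.4558 - 0.0656 + 1.9438 = 0.4225
Step 4: Primal residual = |-0.0656 + 1.9438| = 1.8783


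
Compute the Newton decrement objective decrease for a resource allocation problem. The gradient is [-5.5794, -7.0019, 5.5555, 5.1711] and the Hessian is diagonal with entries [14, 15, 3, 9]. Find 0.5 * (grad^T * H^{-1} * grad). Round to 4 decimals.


Step 1: H is diagonal, so H^(-1) * g = [-0.3985, -0.4668, 1.8518, 0.5746].
Step 2: g^T H^(-1) g = sum_i g_i^2 / H_ii
  = (-5.5794)^2/14 + (-7.0019)^2/15 + (5.5555)^2/3 + (5.1711)^2/9
  = 2.2236 + 3.2684 + 10.2879 + 2.9711 = 18.751
Step 3: Objective decrease = 0.5 * g^T H^(-1) g = 9.3755


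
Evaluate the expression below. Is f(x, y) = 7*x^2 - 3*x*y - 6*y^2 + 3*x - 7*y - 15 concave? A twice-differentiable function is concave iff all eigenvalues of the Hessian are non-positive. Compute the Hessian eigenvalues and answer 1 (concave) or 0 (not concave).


The Hessian of f(x,y) = 7*x^2 - 3*x*y - 6*y^2 + 3*x - 7*y - 15 is:
H = [[14, -3], [-3, -12]]
Trace = 14 - 12 = 2
Determinant = 14*-12 - (-3)^2 = -177
Discriminant = (2)^2 - 4*-177 = 712.0
Eigenvalues: lambda_1 = -12.3417, lambda_2 = 14.3417
The function is not concave.

0


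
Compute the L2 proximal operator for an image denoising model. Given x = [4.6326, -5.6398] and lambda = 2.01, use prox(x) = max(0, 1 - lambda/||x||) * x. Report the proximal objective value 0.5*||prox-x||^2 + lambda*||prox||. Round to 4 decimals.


Step 1: Compute ||x||.
||x|| = 7.2985
Step 2: Compute scaling factor.
scale = max(0, 1 - 2.01/7.2985) = 0.7246
Step 3: prox(x) = [3.3568, -4.0866]
||prox(x)|| = 5.2885
Step 4: Proximal objective.
0.5*||prox-x||^2 = 2.0201
lambda*||prox|| = 10.6299
Total = 12.65


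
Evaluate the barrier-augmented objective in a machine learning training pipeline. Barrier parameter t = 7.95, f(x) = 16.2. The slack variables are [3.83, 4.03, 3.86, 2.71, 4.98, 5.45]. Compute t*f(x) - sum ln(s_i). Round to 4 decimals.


Step 1: Compute log-barrier.
ln values: [1.3429, 1.3938, 1.3507, 0.9969, 1.6054, 1.6956]
phi = -(1.3429 + 1.3938 + 1.3507 + 0.9969 + 1.6054 + 1.6956) = -8.3853
Step 2: Compute augmented objective.
t*f(x) = 7.95*16.2 = 128.79
Total = 128.79 - 8.3853 = 120.4047


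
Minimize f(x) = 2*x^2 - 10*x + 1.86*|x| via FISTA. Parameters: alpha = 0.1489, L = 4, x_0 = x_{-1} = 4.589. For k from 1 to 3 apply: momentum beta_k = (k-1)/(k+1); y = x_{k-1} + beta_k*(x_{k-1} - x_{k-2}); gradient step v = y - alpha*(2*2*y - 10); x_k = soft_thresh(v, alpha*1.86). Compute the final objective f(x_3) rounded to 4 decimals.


FISTA on f(x) = 2*x^2 - 10*x + 1.86*|x|
L = 4, alpha = 0.1489
Iteration 1: beta = 0.0, y = 4.589 + 0.0*(4.589 - 4.589) = 4.589
  grad(y) = 8.356, v = y - alpha*grad = 3.3448
  prox(v) = soft_thresh(3.3448, 0.277) = 3.0678
Iteration 2: beta = 0.3333, y = 3.0678 + 0.3333*(3.0678 - 4.589) = 2.5608
  grad(y) = 0.2431, v = y - alpha*grad = 2.5246
  prox(v) = soft_thresh(2.5246, 0.277) = 2.2476
Iteration 3: beta = 0.5, y = 2.2476 + 0.5*(2.2476 - 3.0678) = 1.8375
  grad(y) = -2.6499, v = y - alpha*grad = 2.2321
  prox(v) = soft_thresh(2.2321, 0.277) = 1.9551
f(x_3) = 2*1.9551^2 - 10*1.9551 + 1.86*|1.9551| = -8.2697


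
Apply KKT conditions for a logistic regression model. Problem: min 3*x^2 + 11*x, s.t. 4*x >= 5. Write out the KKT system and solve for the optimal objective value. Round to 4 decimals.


Step 1: Try lambda = 0 (constraint inactive).
x_unc = -11/(2*3) = -1.8333
Check: 4*-1.8333 = -7.3332 < 5 -- violated!
Step 2: Constraint must be active: 4*x = 5
x* = 5/4 = 1.25
lambda = (2*3*1.25 + 11)/4 = 4.625
Step 3: Compute optimal value.
f(x*) = 3*1.25^2 + 11*1.25 = 18.4375


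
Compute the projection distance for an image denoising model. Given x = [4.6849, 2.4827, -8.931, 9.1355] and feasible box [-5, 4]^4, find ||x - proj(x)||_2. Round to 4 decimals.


Project each component onto [-5, 4].
clip(4.6849) = 4.0, clip(2.4827) = 2.4827, clip(-8.931) = -5.0, clip(9.1355) = 4.0
Projection = [4.0, 2.4827, -5.0, 4.0]
Squared diffs: [0.4691, 0.0, 15.4528, 26.3734]
Distance = sqrt(42.2953) = 6.5035


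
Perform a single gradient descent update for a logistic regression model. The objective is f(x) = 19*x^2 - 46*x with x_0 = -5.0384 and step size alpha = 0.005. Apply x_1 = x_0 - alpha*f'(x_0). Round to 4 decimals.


We compute the gradient at x_0 and apply the update.
f'(x) = 38*x - 46
f'(-5.0384) = 38*-5.0384 - 46 = -237.4592
x_1 = -5.0384 - 0.005*-237.4592 = -3.8511


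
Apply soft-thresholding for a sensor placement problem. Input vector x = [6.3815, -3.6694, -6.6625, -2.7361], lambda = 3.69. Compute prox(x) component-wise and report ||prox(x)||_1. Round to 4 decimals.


Soft-thresholding with lambda = 3.69:
prox(6.3815) = sign(6.3815)*max(|6.3815| - 3.69, 0) = 2.6915
prox(-3.6694) = sign(-3.6694)*max(|-3.6694| - 3.69, 0) = 0.0
prox(-6.6625) = sign(-6.6625)*max(|-6.6625| - 3.69, 0) = -2.9725
prox(-2.7361) = sign(-2.7361)*max(|-2.7361| - 3.69, 0) = 0.0
prox(x) = [2.6915, 0.0, -2.9725, 0.0]
||prox(x)||_1 = 2.6915 + 0.0 + 2.9725 + 0.0 = 5.664


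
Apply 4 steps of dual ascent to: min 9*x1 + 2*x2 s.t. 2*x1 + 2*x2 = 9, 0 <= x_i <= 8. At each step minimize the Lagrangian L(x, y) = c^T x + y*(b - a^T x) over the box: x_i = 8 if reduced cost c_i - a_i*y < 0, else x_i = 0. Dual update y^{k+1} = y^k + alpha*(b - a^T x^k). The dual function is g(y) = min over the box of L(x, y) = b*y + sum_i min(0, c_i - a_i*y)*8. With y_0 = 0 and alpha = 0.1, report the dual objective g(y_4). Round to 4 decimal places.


Dual ascent for LP: min 9*x1 + 2*x2, 2*x1 + 2*x2 = 9, 0 <= x_i <= 8
Step 1: y^k = 0.0, reduced costs: (9.0, 2.0)
  x^k = (0.0, 0.0), subgradient = b - a^T x = 9.0
  y^{k+1} = 0.0 + 0.1*9.0 = 0.9
Step 2: y^k = 0.9, reduced costs: (7.2, 0.2)
  x^k = (0.0, 0.0), subgradient = b - a^T x = 9.0
  y^{k+1} = 0.9 + 0.1*9.0 = 1.8
Step 3: y^k = 1.8, reduced costs: (5.4, -1.6)
  x^k = (0.0, 8.0), subgradient = b - a^T x = -7.0
  y^{k+1} = 1.8 + 0.1*-7.0 = 1.1
Step 4: y^k = 1.1, reduced costs: (6.8, -0.2)
  x^k = (0.0, 8.0), subgradient = b - a^T x = -7.0
  y^{k+1} = 1.1 + 0.1*-7.0 = 0.4
Dual objective at y_4 = 0.4: reduced costs (8.2, 1.2), box minimizer x = (0.0, 0.0)
g(y_4) = b*y + (c1 - a1*y)*x1 + (c2 - a2*y)*x2 = 9*0.4 + 8.2*0.0 + 1.2*0.0 = 3.6 + 0.0 + 0.0 = 3.6


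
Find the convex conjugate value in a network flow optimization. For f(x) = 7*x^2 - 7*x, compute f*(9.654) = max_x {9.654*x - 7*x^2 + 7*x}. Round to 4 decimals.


f*(y) = sup_x {y*x - a*x^2 - b*x} = sup_x {(y-b)*x - a*x^2}
FOC: (y - b) - 2a*x = 0 => x* = (y - b)/(2a)
x* = (9.654 + 7)/(2*7) = 1.1896
f*(9.654) = (y-b)^2/(4a) = (9.654 + 7)^2/(4*7)
= 277.3557/28 = 9.9056


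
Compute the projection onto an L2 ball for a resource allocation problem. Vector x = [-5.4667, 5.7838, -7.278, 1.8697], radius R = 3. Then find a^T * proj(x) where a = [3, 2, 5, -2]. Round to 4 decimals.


Step 1: Compute ||x|| (intermediates to 6 decimals).
||x|| = sqrt((-5.4667)^2 + 5.7838^2 + (-7.278)^2 + 1.8697^2) = 10.94542
Step 2: Project.
Since ||x|| > R, scale = R/||x|| = 3/10.94542 = 0.274087, proj(x) = scale * x
proj(x) = [-1.498351, 1.585264, -1.994805, 0.51246]
Step 3: Dot product.
a^T * proj(x) = 3*(-1.498351) + 2*1.585264 + 5*(-1.994805) - 2*0.51246 = -12.3235


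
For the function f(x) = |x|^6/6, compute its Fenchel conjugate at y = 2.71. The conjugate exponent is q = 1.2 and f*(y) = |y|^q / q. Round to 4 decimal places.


The conjugate exponent q satisfies 1/p + 1/q = 1.
p = 6, so q = 6/(6 - 1) = 1.2
|y|^q = 2.71^1.2 = 3.308
f*(2.71) = 3.308 / 1.2 = 2.7567


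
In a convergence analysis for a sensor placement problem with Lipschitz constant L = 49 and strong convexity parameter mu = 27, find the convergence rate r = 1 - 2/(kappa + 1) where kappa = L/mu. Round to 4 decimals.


Step 1: Compute the condition number.
kappa = L/mu = 49/27 = 1.8148
Step 2: Compute the convergence rate.
r = 1 - 2/(kappa + 1) = 1 - 2*mu/(L + mu) = (L - mu)/(L + mu) = 22/76 = 0.2895


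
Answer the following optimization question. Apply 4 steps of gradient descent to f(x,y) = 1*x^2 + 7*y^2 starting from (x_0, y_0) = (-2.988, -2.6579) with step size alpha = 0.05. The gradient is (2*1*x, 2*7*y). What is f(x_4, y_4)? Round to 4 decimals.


Gradient descent on f(x,y) = 1*x^2 + 7*y^2.
Starting point: (-2.988, -2.6579), alpha = 0.05
Step 1: grad_x = 2*1*-2.988 = -5.976, grad_y = 2*7*-2.6579 = -37.2106
  x_1 = -2.988 - 0.05*-5.976 = -2.6892
  y_1 = -2.6579 - 0.05*-37.2106 = -0.7974
Step 2: grad_x = 2*1*-2.6892 = -5.3784, grad_y = 2*7*-0.7974 = -11.1632
  x_2 = -2.6892 - 0.05*-5.3784 = -2.4203
  y_2 = -0.7974 - 0.05*-11.1632 = -0.2392
Step 3: grad_x = 2*1*-2.4203 = -4.8406, grad_y = 2*7*-0.2392 = -3.349
  x_3 = -2.4203 - 0.05*-4.8406 = -2.1783
  y_3 = -0.2392 - 0.05*-3.349 = -0.0718
Step 4: grad_x = 2*1*-2.1783 = -4.3565, grad_y = 2*7*-0.0718 = -1.0047
  x_4 = -2.1783 - 0.05*-4.3565 = -1.9604
  y_4 = -0.0718 - 0.05*-1.0047 = -0.0215
f(-1.9604, -0.0215) = 1*(-1.9604)^2 + 7*(-0.0215)^2 = 3.8465


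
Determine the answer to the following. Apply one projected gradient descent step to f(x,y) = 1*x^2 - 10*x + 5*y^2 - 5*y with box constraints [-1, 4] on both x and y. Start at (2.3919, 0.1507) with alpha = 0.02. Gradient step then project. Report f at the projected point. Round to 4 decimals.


Step 1: Compute gradient at (2.3919, 0.1507).
grad_x = 2*1*2.3919 - 10 = -5.2162
grad_y = 2*5*0.1507 - 5 = -3.493
Step 2: Gradient step.
x_raw = 2.3919 - 0.02*-5.2162 = 2.4962
y_raw = 0.1507 - 0.02*-3.493 = 0.2206
Step 3: Project onto [-1, 4].
x_proj = clip(2.4962) = 2.4962
y_proj = clip(0.2206) = 0.2206
Step 4: Evaluate f.
f(2.4962, 0.2206) = -19.5907


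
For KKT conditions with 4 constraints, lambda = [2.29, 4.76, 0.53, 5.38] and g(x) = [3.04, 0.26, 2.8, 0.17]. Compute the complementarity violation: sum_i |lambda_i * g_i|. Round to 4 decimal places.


KKT complementary slackness check:
lambda_1 * g_1 = 2.29 * 3.04 = 6.9616
lambda_2 * g_2 = 4.76 * 0.26 = 1.2376
lambda_3 * g_3 = 0.53 * 2.8 = 1.484
lambda_4 * g_4 = 5.38 * 0.17 = 0.9146
Total violation = 6.9616 + 1.2376 + 1.484 + 0.9146 = 10.5978


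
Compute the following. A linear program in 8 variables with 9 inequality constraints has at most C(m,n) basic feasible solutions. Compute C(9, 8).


Each vertex corresponds to some choice of n active constraints out of m, so the number of vertices is at most C(m, n) = m! / (n!(m-n)!).
m = 9, n = 8
Numerator: 9 * 8 * 7 * 6 * 5 * 4 * 3 * 2
Denominator: 8! = 40320
C(9, 8) = 9


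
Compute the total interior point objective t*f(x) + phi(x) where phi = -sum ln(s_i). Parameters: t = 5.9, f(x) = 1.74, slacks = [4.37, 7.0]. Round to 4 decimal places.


Step 1: Compute log-barrier.
ln values: [1.4748, 1.9459]
phi = -(1.4748 + 1.9459) = -3.4207
Step 2: Compute augmented objective.
t*f(x) = 5.9*1.74 = 10.266
Total = 10.266 - 3.4207 = 6.8453


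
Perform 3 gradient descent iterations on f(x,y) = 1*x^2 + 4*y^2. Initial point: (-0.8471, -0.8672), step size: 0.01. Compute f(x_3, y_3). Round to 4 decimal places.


Gradient descent on f(x,y) = 1*x^2 + 4*y^2.
Starting point: (-0.8471, -0.8672), alpha = 0.01
Step 1: grad_x = 2*1*-0.8471 = -1.6942, grad_y = 2*4*-0.8672 = -6.9376
  x_1 = -0.8471 - 0.01*-1.6942 = -0.8302
  y_1 = -0.8672 - 0.01*-6.9376 = -0.7978
Step 2: grad_x = 2*1*-0.8302 = -1.6603, grad_y = 2*4*-0.7978 = -6.3826
  x_2 = -0.8302 - 0.01*-1.6603 = -0.8136
  y_2 = -0.7978 - 0.01*-6.3826 = -0.734
Step 3: grad_x = 2*1*-0.8136 = -1.6271, grad_y = 2*4*-0.734 = -5.872
  x_3 = -0.8136 - 0.01*-1.6271 = -0.7973
  y_3 = -0.734 - 0.01*-5.872 = -0.6753
f(-0.7973, -0.6753) = 1*(-0.7973)^2 + 4*(-0.6753)^2 = 2.4597


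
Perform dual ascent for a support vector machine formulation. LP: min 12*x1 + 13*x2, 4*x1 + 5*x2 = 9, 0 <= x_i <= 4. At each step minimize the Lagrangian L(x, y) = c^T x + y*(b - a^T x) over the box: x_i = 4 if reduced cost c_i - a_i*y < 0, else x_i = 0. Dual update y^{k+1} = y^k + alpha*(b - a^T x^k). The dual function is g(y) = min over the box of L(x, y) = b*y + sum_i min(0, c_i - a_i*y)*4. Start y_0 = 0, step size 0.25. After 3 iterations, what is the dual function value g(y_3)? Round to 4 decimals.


Dual ascent for LP: min 12*x1 + 13*x2, 4*x1 + 5*x2 = 9, 0 <= x_i <= 4
Step 1: y^k = 0.0, reduced costs: (12.0, 13.0)
  x^k = (0.0, 0.0), subgradient = b - a^T x = 9.0
  y^{k+1} = 0.0 + 0.25*9.0 = 2.25
Step 2: y^k = 2.25, reduced costs: (3.0, 1.75)
  x^k = (0.0, 0.0), subgradient = b - a^T x = 9.0
  y^{k+1} = 2.25 + 0.25*9.0 = 4.5
Step 3: y^k = 4.5, reduced costs: (-6.0, -9.5)
  x^k = (4.0, 4.0), subgradient = b - a^T x = -27.0
  y^{k+1} = 4.5 + 0.25*-27.0 = -2.25
Dual objective at y_3 = -2.25: reduced costs (21.0, 24.25), box minimizer x = (0.0, 0.0)
g(y_3) = b*y + (c1 - a1*y)*x1 + (c2 - a2*y)*x2 = 9*(-2.25) + 21.0*0.0 + 24.25*0.0 = -20.25 + 0.0 + 0.0 = -20.25


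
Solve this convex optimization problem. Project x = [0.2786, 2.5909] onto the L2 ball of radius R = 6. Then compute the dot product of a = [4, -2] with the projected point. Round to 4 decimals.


Step 1: Compute ||x|| (intermediates to 6 decimals).
||x|| = sqrt(0.2786^2 + 2.5909^2) = 2.605836
Step 2: Project.
Since ||x|| <= R, proj = x (no scaling needed).
proj(x) = [0.2786, 2.5909]
Step 3: Dot product.
a^T * proj(x) = 4*0.2786 - 2*2.5909 = -4.0674


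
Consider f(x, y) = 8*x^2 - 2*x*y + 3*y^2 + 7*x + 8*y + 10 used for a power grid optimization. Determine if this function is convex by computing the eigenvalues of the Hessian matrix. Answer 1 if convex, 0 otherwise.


The Hessian of f(x,y) = 8*x^2 - 2*x*y + 3*y^2 + 7*x + 8*y + 10 is:
H = [[16, -2], [-2, 6]]
Trace = 16 + 6 = 22
Determinant = 16*6 - (-2)^2 = 92
Discriminant = (22)^2 - 4*92 = 116.0
Eigenvalues: lambda_1 = 5.6148, lambda_2 = 16.3852
The function is convex.

1


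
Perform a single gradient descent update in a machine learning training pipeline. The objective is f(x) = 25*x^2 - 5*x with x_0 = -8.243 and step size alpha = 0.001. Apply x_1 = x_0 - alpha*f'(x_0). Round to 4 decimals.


We compute the gradient at x_0 and apply the update.
f'(x) = 50*x - 5
f'(-8.243) = 50*-8.243 - 5 = -417.15
x_1 = -8.243 - 0.001*-417.15 = -7.8259


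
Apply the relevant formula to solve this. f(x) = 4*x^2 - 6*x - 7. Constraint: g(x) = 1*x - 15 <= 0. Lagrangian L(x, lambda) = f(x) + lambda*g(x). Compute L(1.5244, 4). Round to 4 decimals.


Step 1: Evaluate f(x).
f(1.5244) = 4*1.5244^2 - 6*1.5244 - 7 = -6.8512
Step 2: Evaluate g(x).
g(1.5244) = 1*1.5244 - 15 = -13.4756
Step 3: Compute Lagrangian.
L = -6.8512 + 4*-13.4756 = -60.7536


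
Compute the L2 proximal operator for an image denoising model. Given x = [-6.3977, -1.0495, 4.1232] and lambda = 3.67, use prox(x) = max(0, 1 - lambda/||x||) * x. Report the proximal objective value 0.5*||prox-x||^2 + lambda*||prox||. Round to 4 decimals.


Step 1: Compute ||x||.
||x|| = 7.6833
Step 2: Compute scaling factor.
scale = max(0, 1 - 3.67/7.6833) = 0.5223
Step 3: prox(x) = [-3.3418, -0.5482, 2.1537]
||prox(x)|| = 4.0133
Step 4: Proximal objective.
0.5*||prox-x||^2 = 6.7345
lambda*||prox|| = 14.7288
Total = 21.4632


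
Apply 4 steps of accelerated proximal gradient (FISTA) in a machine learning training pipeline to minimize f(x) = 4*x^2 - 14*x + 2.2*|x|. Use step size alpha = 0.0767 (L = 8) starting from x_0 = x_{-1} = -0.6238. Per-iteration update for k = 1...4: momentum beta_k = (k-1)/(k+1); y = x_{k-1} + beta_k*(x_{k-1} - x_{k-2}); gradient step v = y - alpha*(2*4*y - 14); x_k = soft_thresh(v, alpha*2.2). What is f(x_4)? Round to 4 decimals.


FISTA on f(x) = 4*x^2 - 14*x + 2.2*|x|
L = 8, alpha = 0.0767
Iteration 1: beta = 0.0, y = -0.6238 + 0.0*(-0.6238 + 0.6238) = -0.6238
  grad(y) = -18.9904, v = y - alpha*grad = 0.8328
  prox(v) = soft_thresh(0.8328, 0.1687) = 0.664
Iteration 2: beta = 0.3333, y = 0.664 + 0.3333*(0.664 + 0.6238) = 1.0933
  grad(y) = -5.2536, v = y - alpha*grad = 1.4963
  prox(v) = soft_thresh(1.4963, 0.1687) = 1.3275
Iteration 3: beta = 0.5, y = 1.3275 + 0.5*(1.3275 - 0.664) = 1.6593
  grad(y) = -0.726, v = y - alpha*grad = 1.7149
  prox(v) = soft_thresh(1.7149, 0.1687) = 1.5462
Iteration 4: beta = 0.6, y = 1.5462 + 0.6*(1.5462 - 1.3275) = 1.6774
  grad(y) = -0.5807, v = y - alpha*grad = 1.7219
  prox(v) = soft_thresh(1.7219, 0.1687) = 1.5532
f(x_4) = 4*1.5532^2 - 14*1.5532 + 2.2*|1.5532| = -8.678


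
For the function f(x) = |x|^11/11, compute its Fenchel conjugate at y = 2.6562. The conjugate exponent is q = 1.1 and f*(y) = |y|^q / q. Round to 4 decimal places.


The conjugate exponent q satisfies 1/p + 1/q = 1.
p = 11, so q = 11/(11 - 1) = 1.1
|y|^q = 2.6562^1.1 = 2.9288
f*(2.6562) = 2.9288 / 1.1 = 2.6625


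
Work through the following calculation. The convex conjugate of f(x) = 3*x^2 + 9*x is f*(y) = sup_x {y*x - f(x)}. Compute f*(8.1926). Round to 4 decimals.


f*(y) = sup_x {y*x - a*x^2 - b*x} = sup_x {(y-b)*x - a*x^2}
FOC: (y - b) - 2a*x = 0 => x* = (y - b)/(2a)
x* = (8.1926 - 9)/(2*3) = -0.1346
f*(8.1926) = (y-b)^2/(4a) = (8.1926 - 9)^2/(4*3)
= 0.6519/12 = 0.0543


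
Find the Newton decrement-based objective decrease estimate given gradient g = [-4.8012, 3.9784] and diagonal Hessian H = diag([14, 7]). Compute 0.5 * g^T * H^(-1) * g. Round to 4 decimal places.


Step 1: H is diagonal, so H^(-1) * g = [-0.3429, 0.5683].
Step 2: g^T H^(-1) g = sum_i g_i^2 / H_ii
  = (-4.8012)^2/14 + (3.9784)^2/7
  = 1.6465 + 2.2611 = 3.9076
Step 3: Objective decrease = 0.5 * g^T H^(-1) g = 1.9538


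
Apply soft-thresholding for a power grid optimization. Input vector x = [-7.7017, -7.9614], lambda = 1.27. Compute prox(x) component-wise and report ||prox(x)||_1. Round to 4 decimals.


Soft-thresholding with lambda = 1.27:
prox(-7.7017) = sign(-7.7017)*max(|-7.7017| - 1.27, 0) = -6.4317
prox(-7.9614) = sign(-7.9614)*max(|-7.9614| - 1.27, 0) = -6.6914
prox(x) = [-6.4317, -6.6914]
||prox(x)||_1 = 6.4317 + 6.6914 = 13.1231


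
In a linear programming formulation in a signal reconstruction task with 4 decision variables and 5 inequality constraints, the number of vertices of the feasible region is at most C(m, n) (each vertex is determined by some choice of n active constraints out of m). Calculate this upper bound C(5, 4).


Each vertex corresponds to some choice of n active constraints out of m, so the number of vertices is at most C(m, n) = m! / (n!(m-n)!).
m = 5, n = 4
Numerator: 5 * 4 * 3 * 2
Denominator: 4! = 24
C(5, 4) = 5


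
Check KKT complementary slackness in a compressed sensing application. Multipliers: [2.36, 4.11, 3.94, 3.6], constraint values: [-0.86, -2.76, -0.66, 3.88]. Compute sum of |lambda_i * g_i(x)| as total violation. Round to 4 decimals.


KKT complementary slackness check:
lambda_1 * g_1 = 2.36 * -0.86 = -2.0296
lambda_2 * g_2 = 4.11 * -2.76 = -11.3436
lambda_3 * g_3 = 3.94 * -0.66 = -2.6004
lambda_4 * g_4 = 3.6 * 3.88 = 13.968
Total violation = 2.0296 + 11.3436 + 2.6004 + 13.968 = 29.9416


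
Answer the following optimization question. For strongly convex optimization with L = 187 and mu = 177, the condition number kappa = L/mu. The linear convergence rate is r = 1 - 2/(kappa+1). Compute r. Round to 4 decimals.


Step 1: Compute the condition number.
kappa = L/mu = 187/177 = 1.0565
Step 2: Compute the convergence rate.
r = 1 - 2/(kappa + 1) = 1 - 2*mu/(L + mu) = (L - mu)/(L + mu) = 10/364 = 0.0275


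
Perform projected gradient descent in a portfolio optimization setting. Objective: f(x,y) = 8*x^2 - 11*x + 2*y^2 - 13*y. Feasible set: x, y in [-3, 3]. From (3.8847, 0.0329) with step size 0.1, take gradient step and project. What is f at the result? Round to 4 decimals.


Step 1: Compute gradient at (3.8847, 0.0329).
grad_x = 2*8*3.8847 - 11 = 51.1552
grad_y = 2*2*0.0329 - 13 = -12.8684
Step 2: Gradient step.
x_raw = 3.8847 - 0.1*51.1552 = -1.2308
y_raw = 0.0329 - 0.1*-12.8684 = 1.3197
Step 3: Project onto [-3, 3].
x_proj = clip(-1.2308) = -1.2308
y_proj = clip(1.3197) = 1.3197
Step 4: Evaluate f.
f(-1.2308, 1.3197) = 11.9852


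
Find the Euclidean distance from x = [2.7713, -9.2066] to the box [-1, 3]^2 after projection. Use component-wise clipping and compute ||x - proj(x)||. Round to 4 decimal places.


Project each component onto [-1, 3].
clip(2.7713) = 2.7713, clip(-9.2066) = -1.0
Projection = [2.7713, -1.0]
Squared diffs: [0.0, 67.3483]
Distance = sqrt(67.3483) = 8.2066


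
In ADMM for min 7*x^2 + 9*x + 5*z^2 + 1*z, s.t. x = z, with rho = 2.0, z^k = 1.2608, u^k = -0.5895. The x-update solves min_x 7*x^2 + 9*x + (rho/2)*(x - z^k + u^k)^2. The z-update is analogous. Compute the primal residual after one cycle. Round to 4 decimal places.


ADMM iteration with rho = 2.0, z^k = 1.2608, u^k = -0.5895
Step 1: x-update.
Minimize 7*x^2 + 9*x + (2.0/2)*(x - 1.2608 - 0.5895)^2
FOC: (2*7 + 2.0)*x = -9 + 2.0*(1.2608 + 0.5895)
x^{k+1} = -0.3312
Step 2: z-update.
Minimize 5*z^2 + 1*z + (2.0/2)*(-0.3312 - z - 0.5895)^2
FOC: (2*5 + 2.0)*z = -1 + 2.0*(-0.3312 - 0.5895)
z^{k+1} = -0.2368
Step 3: u-update.
u^{k+1} = -0.5895 - 0.3312 + 0.2368 = -0.6839
Step 4: Primal residual = |-0.3312 + 0.2368| = 0.0944


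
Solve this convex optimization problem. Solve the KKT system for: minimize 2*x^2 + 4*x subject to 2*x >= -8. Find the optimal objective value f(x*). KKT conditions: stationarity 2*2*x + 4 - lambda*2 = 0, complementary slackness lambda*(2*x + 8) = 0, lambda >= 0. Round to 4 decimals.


Step 1: Try lambda = 0 (constraint inactive).
Stationarity: 2*2*x + 4 = 0
x* = -4/(2*2) = -1.0
Check constraint: 2*-1.0 = -2.0 >= -8 -- satisfied.
Step 2: Compute optimal value.
f(x*) = 2*(-1.0)^2 + 4*(-1.0) = -2.0


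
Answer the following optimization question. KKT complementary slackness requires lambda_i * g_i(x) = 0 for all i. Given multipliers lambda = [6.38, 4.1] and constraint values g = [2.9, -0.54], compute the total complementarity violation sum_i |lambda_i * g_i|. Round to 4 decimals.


KKT complementary slackness check:
lambda_1 * g_1 = 6.38 * 2.9 = 18.502
lambda_2 * g_2 = 4.1 * -0.54 = -2.214
Total violation = 18.502 + 2.214 = 20.716


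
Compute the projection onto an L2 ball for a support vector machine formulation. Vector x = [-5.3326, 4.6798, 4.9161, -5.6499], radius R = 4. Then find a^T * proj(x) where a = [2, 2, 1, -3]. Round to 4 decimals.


Step 1: Compute ||x|| (intermediates to 6 decimals).
||x|| = sqrt((-5.3326)^2 + 4.6798^2 + 4.9161^2 + (-5.6499)^2) = 10.316325
Step 2: Project.
Since ||x|| > R, scale = R/||x|| = 4/10.316325 = 0.387735, proj(x) = scale * x
proj(x) = [-2.067636, 1.814522, 1.906144, -2.190664]
Step 3: Dot product.
a^T * proj(x) = 2*(-2.067636) + 2*1.814522 + 1*1.906144 - 3*(-2.190664) = 7.9719


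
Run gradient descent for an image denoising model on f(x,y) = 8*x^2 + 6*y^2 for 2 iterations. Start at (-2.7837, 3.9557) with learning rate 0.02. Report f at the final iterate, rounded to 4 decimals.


Gradient descent on f(x,y) = 8*x^2 + 6*y^2.
Starting point: (-2.7837, 3.9557), alpha = 0.02
Step 1: grad_x = 2*8*-2.7837 = -44.5392, grad_y = 2*6*3.9557 = 47.4684
  x_1 = -2.7837 - 0.02*-44.5392 = -1.8929
  y_1 = 3.9557 - 0.02*47.4684 = 3.0063
Step 2: grad_x = 2*8*-1.8929 = -30.2867, grad_y = 2*6*3.0063 = 36.076
  x_2 = -1.8929 - 0.02*-30.2867 = -1.2872
  y_2 = 3.0063 - 0.02*36.076 = 2.2848
f(-1.2872, 2.2848) = 8*(-1.2872)^2 + 6*2.2848^2 = 44.5769


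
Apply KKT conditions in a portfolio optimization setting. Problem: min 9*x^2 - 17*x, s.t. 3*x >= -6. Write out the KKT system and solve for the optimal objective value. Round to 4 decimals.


Step 1: Try lambda = 0 (constraint inactive).
Stationarity: 2*9*x - 17 = 0
x* = 17/(2*9) = 17/18 = 0.9444 (rounded; the exact value 17/18 is used below)
Check constraint: 3*0.9444 = 2.8332 >= -6 -- satisfied.
Step 2: Compute optimal value.
f(x*) = 9*(17/18)^2 - 17*(17/18) = -8.0278


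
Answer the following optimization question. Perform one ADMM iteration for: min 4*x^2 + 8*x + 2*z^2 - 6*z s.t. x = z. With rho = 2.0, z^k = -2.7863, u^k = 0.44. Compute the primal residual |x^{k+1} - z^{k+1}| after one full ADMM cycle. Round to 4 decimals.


ADMM iteration with rho = 2.0, z^k = -2.7863, u^k = 0.44
Step 1: x-update.
Minimize 4*x^2 + 8*x + (2.0/2)*(x + 2.7863 + 0.44)^2
FOC: (2*4 + 2.0)*x = -8 + 2.0*(-2.7863 - 0.44)
x^{k+1} = -1.4453
Step 2: z-update.
Minimize 2*z^2 - 6*z + (2.0/2)*(-1.4453 - z + 0.44)^2
FOC: (2*2 + 2.0)*z = 6 + 2.0*(-1.4453 + 0.44)
z^{k+1} = 0.6649
Step 3: u-update.
u^{k+1} = 0.44 - 1.4453 - 0.6649 = -1.6702
Step 4: Primal residual = |-1.4453 - 0.6649| = 2.1102


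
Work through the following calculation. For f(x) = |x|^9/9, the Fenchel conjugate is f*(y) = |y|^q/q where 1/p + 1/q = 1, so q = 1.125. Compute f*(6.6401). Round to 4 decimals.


The conjugate exponent q satisfies 1/p + 1/q = 1.
p = 9, so q = 9/(9 - 1) = 1.125
|y|^q = 6.6401^1.125 = 8.4129
f*(6.6401) = 8.4129 / 1.125 = 7.4781


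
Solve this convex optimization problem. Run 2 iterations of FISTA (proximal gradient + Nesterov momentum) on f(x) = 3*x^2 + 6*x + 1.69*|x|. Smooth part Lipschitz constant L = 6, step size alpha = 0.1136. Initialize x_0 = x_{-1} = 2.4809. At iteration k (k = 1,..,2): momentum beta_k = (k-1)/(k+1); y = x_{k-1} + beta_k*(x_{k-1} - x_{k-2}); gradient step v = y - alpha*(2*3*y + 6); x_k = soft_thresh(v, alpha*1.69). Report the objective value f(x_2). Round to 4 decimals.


FISTA on f(x) = 3*x^2 + 6*x + 1.69*|x|
L = 6, alpha = 0.1136
Iteration 1: beta = 0.0, y = 2.4809 + 0.0*(2.4809 - 2.4809) = 2.4809
  grad(y) = 20.8854, v = y - alpha*grad = 0.1083
  prox(v) = soft_thresh(0.1083, 0.192) = 0.0
Iteration 2: beta = 0.3333, y = 0.0 + 0.3333*(0.0 - 2.4809) = -0.827
  grad(y) = 1.0382, v = y - alpha*grad = -0.9449
  prox(v) = soft_thresh(-0.9449, 0.192) = -0.7529
f(x_2) = 3*(-0.7529)^2 + 6*(-0.7529) + 1.69*|-0.7529| = -1.5444


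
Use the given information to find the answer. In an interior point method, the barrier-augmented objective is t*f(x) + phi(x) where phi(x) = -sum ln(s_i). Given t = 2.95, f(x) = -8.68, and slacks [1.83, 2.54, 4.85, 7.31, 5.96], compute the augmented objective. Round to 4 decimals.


Step 1: Compute log-barrier.
ln values: [0.6043, 0.9322, 1.579, 1.9892, 1.7851]
phi = -(0.6043 + 0.9322 + 1.579 + 1.9892 + 1.7851) = -6.8898
Step 2: Compute augmented objective.
t*f(x) = 2.95*-8.68 = -25.606
Total = -25.606 - 6.8898 = -32.4958


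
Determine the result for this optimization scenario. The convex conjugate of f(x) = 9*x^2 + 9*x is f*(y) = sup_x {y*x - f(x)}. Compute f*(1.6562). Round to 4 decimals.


f*(y) = sup_x {y*x - a*x^2 - b*x} = sup_x {(y-b)*x - a*x^2}
FOC: (y - b) - 2a*x = 0 => x* = (y - b)/(2a)
x* = (1.6562 - 9)/(2*9) = -0.408
f*(1.6562) = (y-b)^2/(4a) = (1.6562 - 9)^2/(4*9)
= 53.9314/36 = 1.4981


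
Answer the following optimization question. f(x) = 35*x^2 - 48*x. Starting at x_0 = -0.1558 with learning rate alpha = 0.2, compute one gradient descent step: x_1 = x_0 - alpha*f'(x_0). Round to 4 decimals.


We compute the gradient at x_0 and apply the update.
f'(x) = 70*x - 48
f'(-0.1558) = 70*-0.1558 - 48 = -58.906
x_1 = -0.1558 - 0.2*-58.906 = 11.6254


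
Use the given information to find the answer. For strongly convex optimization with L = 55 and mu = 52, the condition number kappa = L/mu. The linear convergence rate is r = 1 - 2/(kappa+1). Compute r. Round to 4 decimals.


Step 1: Compute the condition number.
kappa = L/mu = 55/52 = 1.0577
Step 2: Compute the convergence rate.
r = 1 - 2/(kappa + 1) = 1 - 2*mu/(L + mu) = (L - mu)/(L + mu) = 3/107 = 0.028


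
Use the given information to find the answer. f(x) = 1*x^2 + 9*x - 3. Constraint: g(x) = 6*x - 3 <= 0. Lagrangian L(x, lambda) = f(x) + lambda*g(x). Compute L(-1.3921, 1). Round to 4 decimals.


Step 1: Evaluate f(x).
f(-1.3921) = 1*(-1.3921)^2 + 9*(-1.3921) - 3 = -13.591
Step 2: Evaluate g(x).
g(-1.3921) = 6*-1.3921 - 3 = -11.3526
Step 3: Compute Lagrangian.
L = -13.591 + 1*-11.3526 = -24.9436


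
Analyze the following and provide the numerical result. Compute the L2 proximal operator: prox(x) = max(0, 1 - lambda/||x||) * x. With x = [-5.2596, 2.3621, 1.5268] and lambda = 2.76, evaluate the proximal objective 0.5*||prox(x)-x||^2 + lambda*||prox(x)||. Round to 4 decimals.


Step 1: Compute ||x||.
||x|| = 5.9644
Step 2: Compute scaling factor.
scale = max(0, 1 - 2.76/5.9644) = 0.5373
Step 3: prox(x) = [-2.8257, 1.269, 0.8203]
||prox(x)|| = 3.2044
Step 4: Proximal objective.
0.5*||prox-x||^2 = 3.8088
lambda*||prox|| = 8.8441
Total = 12.6529


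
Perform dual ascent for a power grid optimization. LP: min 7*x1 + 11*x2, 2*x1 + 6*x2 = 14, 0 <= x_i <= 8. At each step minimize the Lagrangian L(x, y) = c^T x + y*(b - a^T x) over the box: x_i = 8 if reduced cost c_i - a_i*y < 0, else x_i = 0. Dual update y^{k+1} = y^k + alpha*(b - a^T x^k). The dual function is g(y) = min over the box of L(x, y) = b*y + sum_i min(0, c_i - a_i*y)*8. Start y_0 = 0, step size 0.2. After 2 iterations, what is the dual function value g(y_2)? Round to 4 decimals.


Dual ascent for LP: min 7*x1 + 11*x2, 2*x1 + 6*x2 = 14, 0 <= x_i <= 8
Step 1: y^k = 0.0, reduced costs: (7.0, 11.0)
  x^k = (0.0, 0.0), subgradient = b - a^T x = 14.0
  y^{k+1} = 0.0 + 0.2*14.0 = 2.8
Step 2: y^k = 2.8, reduced costs: (1.4, -5.8)
  x^k = (0.0, 8.0), subgradient = b - a^T x = -34.0
  y^{k+1} = 2.8 + 0.2*-34.0 = -4.0
Dual objective at y_2 = -4.0: reduced costs (15.0, 35.0), box minimizer x = (0.0, 0.0)
g(y_2) = b*y + (c1 - a1*y)*x1 + (c2 - a2*y)*x2 = 14*(-4.0) + 15.0*0.0 + 35.0*0.0 = -56.0 + 0.0 + 0.0 = -56.0


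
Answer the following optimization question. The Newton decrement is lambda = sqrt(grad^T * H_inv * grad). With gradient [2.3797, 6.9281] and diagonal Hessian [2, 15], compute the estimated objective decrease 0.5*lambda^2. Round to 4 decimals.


Step 1: H is diagonal, so H^(-1) * g = [1.1899, 0.4619].
Step 2: g^T H^(-1) g = sum_i g_i^2 / H_ii
  = (2.3797)^2/2 + (6.9281)^2/15
  = 2.8315 + 3.1999 = 6.0314
Step 3: Objective decrease = 0.5 * g^T H^(-1) g = 3.0157


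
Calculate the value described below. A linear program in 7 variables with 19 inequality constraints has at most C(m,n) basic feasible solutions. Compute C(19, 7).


Each vertex corresponds to some choice of n active constraints out of m, so the number of vertices is at most C(m, n) = m! / (n!(m-n)!).
m = 19, n = 7
Numerator: 19 * 18 * 17 * 16 * 15 * 14 * 13
Denominator: 7! = 5040
C(19, 7) = 50388


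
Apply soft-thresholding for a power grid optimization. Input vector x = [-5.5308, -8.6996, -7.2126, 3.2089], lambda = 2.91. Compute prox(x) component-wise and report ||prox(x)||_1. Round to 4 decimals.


Soft-thresholding with lambda = 2.91:
prox(-5.5308) = sign(-5.5308)*max(|-5.5308| - 2.91, 0) = -2.6208
prox(-8.6996) = sign(-8.6996)*max(|-8.6996| - 2.91, 0) = -5.7896
prox(-7.2126) = sign(-7.2126)*max(|-7.2126| - 2.91, 0) = -4.3026
prox(3.2089) = sign(3.2089)*max(|3.2089| - 2.91, 0) = 0.2989
prox(x) = [-2.6208, -5.7896, -4.3026, 0.2989]
||prox(x)||_1 = 2.6208 + 5.7896 + 4.3026 + 0.2989 = 13.0119


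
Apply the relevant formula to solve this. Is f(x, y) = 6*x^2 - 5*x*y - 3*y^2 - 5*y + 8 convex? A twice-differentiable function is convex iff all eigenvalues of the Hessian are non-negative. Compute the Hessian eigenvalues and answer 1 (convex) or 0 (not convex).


The Hessian of f(x,y) = 6*x^2 - 5*x*y - 3*y^2 - 5*y + 8 is:
H = [[12, -5], [-5, -6]]
Trace = 12 - 6 = 6
Determinant = 12*-6 - (-5)^2 = -97
Discriminant = (6)^2 - 4*-97 = 424.0
Eigenvalues: lambda_1 = -7.2956, lambda_2 = 13.2956
The function is not convex.

0


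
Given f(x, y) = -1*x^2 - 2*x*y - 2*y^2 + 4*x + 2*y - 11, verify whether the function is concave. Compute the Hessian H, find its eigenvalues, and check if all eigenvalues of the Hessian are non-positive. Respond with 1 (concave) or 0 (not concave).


The Hessian of f(x,y) = -1*x^2 - 2*x*y - 2*y^2 + 4*x + 2*y - 11 is:
H = [[-2, -2], [-2, -4]]
Trace = -2 - 4 = -6
Determinant = -2*-4 - (-2)^2 = 4
Discriminant = (-6)^2 - 4*4 = 20.0
Eigenvalues: lambda_1 = -5.2361, lambda_2 = -0.7639
The function is concave.

1


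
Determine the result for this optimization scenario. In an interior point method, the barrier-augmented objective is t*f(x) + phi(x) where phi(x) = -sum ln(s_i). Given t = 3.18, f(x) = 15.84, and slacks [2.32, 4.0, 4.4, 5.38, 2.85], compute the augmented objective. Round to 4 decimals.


Step 1: Compute log-barrier.
ln values: [0.8416, 1.3863, 1.4816, 1.6827, 1.0473]
phi = -(0.8416 + 1.3863 + 1.4816 + 1.6827 + 1.0473) = -6.4395
Step 2: Compute augmented objective.
t*f(x) = 3.18*15.84 = 50.3712
Total = 50.3712 - 6.4395 = 43.9317


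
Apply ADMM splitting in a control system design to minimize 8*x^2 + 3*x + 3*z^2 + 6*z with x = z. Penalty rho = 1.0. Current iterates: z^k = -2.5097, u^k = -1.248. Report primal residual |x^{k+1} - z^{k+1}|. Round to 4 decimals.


ADMM iteration with rho = 1.0, z^k = -2.5097, u^k = -1.248
Step 1: x-update.
Minimize 8*x^2 + 3*x + (1.0/2)*(x + 2.5097 - 1.248)^2
FOC: (2*8 + 1.0)*x = -3 + 1.0*(-2.5097 + 1.248)
x^{k+1} = -0.2507
Step 2: z-update.
Minimize 3*z^2 + 6*z + (1.0/2)*(-0.2507 - z - 1.248)^2
FOC: (2*3 + 1.0)*z = -6 + 1.0*(-0.2507 - 1.248)
z^{k+1} = -1.0712
Step 3: u-update.
u^{k+1} = -1.248 - 0.2507 + 1.0712 = -0.4274
Step 4: Primal residual = |-0.2507 + 1.0712| = 0.8206


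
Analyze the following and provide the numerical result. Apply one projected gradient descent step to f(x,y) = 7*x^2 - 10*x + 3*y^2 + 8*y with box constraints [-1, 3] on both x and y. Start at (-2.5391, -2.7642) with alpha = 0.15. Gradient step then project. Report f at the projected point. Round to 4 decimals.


Step 1: Compute gradient at (-2.5391, -2.7642).
grad_x = 2*7*-2.5391 - 10 = -45.5474
grad_y = 2*3*-2.7642 + 8 = -8.5852
Step 2: Gradient step.
x_raw = -2.5391 - 0.15*-45.5474 = 4.293
y_raw = -2.7642 - 0.15*-8.5852 = -1.4764
Step 3: Project onto [-1, 3].
x_proj = clip(4.293) = 3.0
y_proj = clip(-1.4764) = -1.0
Step 4: Evaluate f.
f(3.0, -1.0) = 28.0


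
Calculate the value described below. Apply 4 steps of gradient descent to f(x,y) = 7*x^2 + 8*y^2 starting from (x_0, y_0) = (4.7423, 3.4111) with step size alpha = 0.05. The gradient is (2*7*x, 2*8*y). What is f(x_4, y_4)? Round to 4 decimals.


Gradient descent on f(x,y) = 7*x^2 + 8*y^2.
Starting point: (4.7423, 3.4111), alpha = 0.05
Step 1: grad_x = 2*7*4.7423 = 66.3922, grad_y = 2*8*3.4111 = 54.5776
  x_1 = 4.7423 - 0.05*66.3922 = 1.4227
  y_1 = 3.4111 - 0.05*54.5776 = 0.6822
Step 2: grad_x = 2*7*1.4227 = 19.9177, grad_y = 2*8*0.6822 = 10.9155
  x_2 = 1.4227 - 0.05*19.9177 = 0.4268
  y_2 = 0.6822 - 0.05*10.9155 = 0.1364
Step 3: grad_x = 2*7*0.4268 = 5.9753, grad_y = 2*8*0.1364 = 2.1831
  x_3 = 0.4268 - 0.05*5.9753 = 0.128
  y_3 = 0.1364 - 0.05*2.1831 = 0.0273
Step 4: grad_x = 2*7*0.128 = 1.7926, grad_y = 2*8*0.0273 = 0.4366
  x_4 = 0.128 - 0.05*1.7926 = 0.0384
  y_4 = 0.0273 - 0.05*0.4366 = 0.0055
f(0.0384, 0.0055) = 7*0.0384^2 + 8*0.0055^2 = 0.0106


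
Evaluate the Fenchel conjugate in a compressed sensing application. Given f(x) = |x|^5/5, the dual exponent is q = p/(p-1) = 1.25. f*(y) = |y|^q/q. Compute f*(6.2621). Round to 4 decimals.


The conjugate exponent q satisfies 1/p + 1/q = 1.
p = 5, so q = 5/(5 - 1) = 1.25
|y|^q = 6.2621^1.25 = 9.906
f*(6.2621) = 9.906 / 1.25 = 7.9248


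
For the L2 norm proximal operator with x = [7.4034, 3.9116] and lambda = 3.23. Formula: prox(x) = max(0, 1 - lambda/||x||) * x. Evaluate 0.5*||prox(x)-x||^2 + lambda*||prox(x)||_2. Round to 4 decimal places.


Step 1: Compute ||x||.
||x|| = 8.3732
Step 2: Compute scaling factor.
scale = max(0, 1 - 3.23/8.3732) = 0.6142
Step 3: prox(x) = [4.5475, 2.4027]
||prox(x)|| = 5.1432
Step 4: Proximal objective.
0.5*||prox-x||^2 = 5.2165
lambda*||prox|| = 16.6125
Total = 21.8291


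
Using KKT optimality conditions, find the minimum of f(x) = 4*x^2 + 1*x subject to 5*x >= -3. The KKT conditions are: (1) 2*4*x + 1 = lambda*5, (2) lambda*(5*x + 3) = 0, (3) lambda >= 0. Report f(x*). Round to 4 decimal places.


Step 1: Try lambda = 0 (constraint inactive).
Stationarity: 2*4*x + 1 = 0
x* = -1/(2*4) = -0.125
Check constraint: 5*-0.125 = -0.625 >= -3 -- satisfied.
Step 2: Compute optimal value.
f(x*) = 4*(-0.125)^2 + 1*(-0.125) = -0.0625


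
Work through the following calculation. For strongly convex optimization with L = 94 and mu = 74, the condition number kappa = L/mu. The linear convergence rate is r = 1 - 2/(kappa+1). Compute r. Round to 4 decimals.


Step 1: Compute the condition number.
kappa = L/mu = 94/74 = 1.2703
Step 2: Compute the convergence rate.
r = 1 - 2/(kappa + 1) = 1 - 2*mu/(L + mu) = (L - mu)/(L + mu) = 20/168 = 0.119


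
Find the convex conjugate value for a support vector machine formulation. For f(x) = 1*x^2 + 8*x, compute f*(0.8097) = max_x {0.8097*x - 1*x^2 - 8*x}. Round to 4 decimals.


f*(y) = sup_x {y*x - a*x^2 - b*x} = sup_x {(y-b)*x - a*x^2}
FOC: (y - b) - 2a*x = 0 => x* = (y - b)/(2a)
x* = (0.8097 - 8)/(2*1) = -3.5952
f*(0.8097) = (y-b)^2/(4a) = (0.8097 - 8)^2/(4*1)
= 51.7004/4 = 12.9251


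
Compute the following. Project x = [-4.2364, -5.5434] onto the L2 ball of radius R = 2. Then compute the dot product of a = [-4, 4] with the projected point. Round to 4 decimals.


Step 1: Compute ||x|| (intermediates to 6 decimals).
||x|| = sqrt((-4.2364)^2 + (-5.5434)^2) = 6.976845
Step 2: Project.
Since ||x|| > R, scale = R/||x|| = 2/6.976845 = 0.286663, proj(x) = scale * x
proj(x) = [-1.214419, -1.589088]
Step 3: Dot product.
a^T * proj(x) = -4*(-1.214419) + 4*(-1.589088) = -1.4987


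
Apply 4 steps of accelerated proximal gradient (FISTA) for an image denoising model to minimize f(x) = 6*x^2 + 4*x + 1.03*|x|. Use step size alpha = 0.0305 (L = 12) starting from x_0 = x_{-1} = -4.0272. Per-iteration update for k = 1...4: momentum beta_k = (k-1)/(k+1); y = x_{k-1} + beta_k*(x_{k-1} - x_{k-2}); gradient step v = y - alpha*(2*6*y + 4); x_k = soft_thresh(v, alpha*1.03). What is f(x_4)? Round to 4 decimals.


FISTA on f(x) = 6*x^2 + 4*x + 1.03*|x|
L = 12, alpha = 0.0305
Iteration 1: beta = 0.0, y = -4.0272 + 0.0*(-4.0272 + 4.0272) = -4.0272
  grad(y) = -44.3264, v = y - alpha*grad = -2.6752
  prox(v) = soft_thresh(-2.6752, 0.0314) = -2.6438
Iteration 2: beta = 0.3333, y = -2.6438 + 0.3333*(-2.6438 + 4.0272) = -2.1827
  grad(y) = -22.1925, v = y - alpha*grad = -1.5058
  prox(v) = soft_thresh(-1.5058, 0.0314) = -1.4744
Iteration 3: beta = 0.5, y = -1.4744 + 0.5*(-1.4744 + 2.6438) = -0.8897
  grad(y) = -6.6766, v = y - alpha*grad = -0.6861
  prox(v) = soft_thresh(-0.6861, 0.0314) = -0.6547
Iteration 4: beta = 0.6, y = -0.6547 + 0.6*(-0.6547 + 1.4744) = -0.1628
  grad(y) = 2.0463, v = y - alpha*grad = -0.2252
  prox(v) = soft_thresh(-0.2252, 0.0314) = -0.1938
f(x_4) = 6*(-0.1938)^2 + 4*(-0.1938) + 1.03*|-0.1938| = -0.3502


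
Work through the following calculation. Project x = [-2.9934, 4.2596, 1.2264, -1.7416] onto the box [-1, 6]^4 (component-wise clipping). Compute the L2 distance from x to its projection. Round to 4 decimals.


Project each component onto [-1, 6].
clip(-2.9934) = -1.0, clip(4.2596) = 4.2596, clip(1.2264) = 1.2264, clip(-1.7416) = -1.0
Projection = [-1.0, 4.2596, 1.2264, -1.0]
Squared diffs: [3.9736, 0.0, 0.0, 0.55]
Distance = sqrt(4.5236) = 2.1269


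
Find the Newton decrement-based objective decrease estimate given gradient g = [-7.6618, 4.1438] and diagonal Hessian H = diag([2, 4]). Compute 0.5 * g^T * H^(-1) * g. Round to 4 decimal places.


Step 1: H is diagonal, so H^(-1) * g = [-3.8309, 1.036].
Step 2: g^T H^(-1) g = sum_i g_i^2 / H_ii
  = (-7.6618)^2/2 + (4.1438)^2/4
  = 29.3516 + 4.2928 = 33.6444
Step 3: Objective decrease = 0.5 * g^T H^(-1) g = 16.8222
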